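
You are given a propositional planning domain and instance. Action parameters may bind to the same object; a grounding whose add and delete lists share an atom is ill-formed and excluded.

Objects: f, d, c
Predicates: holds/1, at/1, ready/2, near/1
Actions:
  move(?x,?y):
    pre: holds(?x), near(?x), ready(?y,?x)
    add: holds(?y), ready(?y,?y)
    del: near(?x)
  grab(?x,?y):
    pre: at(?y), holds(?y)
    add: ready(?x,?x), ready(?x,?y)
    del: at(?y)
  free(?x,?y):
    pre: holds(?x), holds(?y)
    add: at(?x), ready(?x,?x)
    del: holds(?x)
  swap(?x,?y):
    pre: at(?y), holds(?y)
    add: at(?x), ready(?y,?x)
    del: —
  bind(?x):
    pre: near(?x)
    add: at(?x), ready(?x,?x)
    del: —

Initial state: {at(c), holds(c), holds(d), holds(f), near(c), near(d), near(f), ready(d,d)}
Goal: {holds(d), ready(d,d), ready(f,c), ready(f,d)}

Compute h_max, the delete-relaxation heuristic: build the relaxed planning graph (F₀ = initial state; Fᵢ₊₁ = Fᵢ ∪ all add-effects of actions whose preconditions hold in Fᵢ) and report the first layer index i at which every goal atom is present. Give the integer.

F0 = init (8 atoms)
F1 = F0 ∪ {at(d), at(f), ready(c,c), ready(c,d), ready(c,f), ready(d,c), ready(f,c), ready(f,f)}  (16 atoms)
F2 = F1 ∪ {ready(d,f), ready(f,d)}  (18 atoms)
goal ⊆ F2  ⇒  h_max = 2

2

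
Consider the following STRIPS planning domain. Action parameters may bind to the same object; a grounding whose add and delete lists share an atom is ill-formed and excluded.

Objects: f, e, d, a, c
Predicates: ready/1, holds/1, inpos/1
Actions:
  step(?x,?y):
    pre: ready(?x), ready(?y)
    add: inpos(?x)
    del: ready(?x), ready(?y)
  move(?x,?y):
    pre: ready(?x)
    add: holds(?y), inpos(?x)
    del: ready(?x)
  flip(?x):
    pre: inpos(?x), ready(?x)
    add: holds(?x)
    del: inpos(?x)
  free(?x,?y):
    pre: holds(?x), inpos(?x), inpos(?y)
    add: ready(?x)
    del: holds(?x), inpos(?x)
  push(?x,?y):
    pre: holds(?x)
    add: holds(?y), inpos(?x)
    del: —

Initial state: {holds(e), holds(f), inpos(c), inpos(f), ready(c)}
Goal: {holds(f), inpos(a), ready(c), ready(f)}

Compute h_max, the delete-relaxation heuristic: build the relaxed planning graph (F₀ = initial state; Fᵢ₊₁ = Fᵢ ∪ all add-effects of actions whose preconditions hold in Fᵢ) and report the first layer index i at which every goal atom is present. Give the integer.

2

F0 = init (5 atoms)
F1 = F0 ∪ {holds(a), holds(c), holds(d), inpos(e), ready(f)}  (10 atoms)
F2 = F1 ∪ {inpos(a), inpos(d), ready(e)}  (13 atoms)
goal ⊆ F2  ⇒  h_max = 2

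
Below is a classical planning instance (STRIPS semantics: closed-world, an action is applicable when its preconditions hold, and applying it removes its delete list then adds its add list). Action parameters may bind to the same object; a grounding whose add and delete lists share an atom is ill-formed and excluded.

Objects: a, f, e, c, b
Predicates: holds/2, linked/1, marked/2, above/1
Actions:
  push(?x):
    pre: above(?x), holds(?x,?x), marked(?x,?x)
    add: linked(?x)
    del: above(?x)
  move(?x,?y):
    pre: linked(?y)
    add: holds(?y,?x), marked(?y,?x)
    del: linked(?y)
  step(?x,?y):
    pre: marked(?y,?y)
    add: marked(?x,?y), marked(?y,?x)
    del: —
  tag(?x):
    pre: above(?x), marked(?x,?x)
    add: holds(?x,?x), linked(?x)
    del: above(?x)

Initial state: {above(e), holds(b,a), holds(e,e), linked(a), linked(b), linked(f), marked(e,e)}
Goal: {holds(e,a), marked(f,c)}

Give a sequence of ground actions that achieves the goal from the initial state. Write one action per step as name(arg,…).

push(e); move(a,e); move(c,f)

1. push(e)  →  {holds(b,a), holds(e,e), linked(a), linked(b), linked(e), linked(f), marked(e,e)}
2. move(a,e)  →  {holds(b,a), holds(e,a), holds(e,e), linked(a), linked(b), linked(f), marked(e,a), marked(e,e)}
3. move(c,f)  →  {holds(b,a), holds(e,a), holds(e,e), holds(f,c), linked(a), linked(b), marked(e,a), marked(e,e), marked(f,c)}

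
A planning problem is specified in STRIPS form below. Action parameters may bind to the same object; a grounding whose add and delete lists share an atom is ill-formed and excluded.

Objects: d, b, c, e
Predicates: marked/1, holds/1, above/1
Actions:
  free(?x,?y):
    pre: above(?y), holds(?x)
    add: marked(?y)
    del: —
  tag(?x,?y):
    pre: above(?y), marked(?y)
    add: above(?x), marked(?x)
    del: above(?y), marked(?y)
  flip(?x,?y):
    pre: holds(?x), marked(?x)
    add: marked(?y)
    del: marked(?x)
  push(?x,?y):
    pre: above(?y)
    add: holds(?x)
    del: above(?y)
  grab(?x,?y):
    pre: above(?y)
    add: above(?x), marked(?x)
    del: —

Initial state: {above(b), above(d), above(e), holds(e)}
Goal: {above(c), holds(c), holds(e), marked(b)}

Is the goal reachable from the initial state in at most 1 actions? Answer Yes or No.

1. free(e,b)  →  {above(b), above(d), above(e), holds(e), marked(b)}
2. push(c,d)  →  {above(b), above(e), holds(c), holds(e), marked(b)}
3. grab(c,b)  →  {above(b), above(c), above(e), holds(c), holds(e), marked(b), marked(c)}
optimal plan length = 3; 3 > 1

No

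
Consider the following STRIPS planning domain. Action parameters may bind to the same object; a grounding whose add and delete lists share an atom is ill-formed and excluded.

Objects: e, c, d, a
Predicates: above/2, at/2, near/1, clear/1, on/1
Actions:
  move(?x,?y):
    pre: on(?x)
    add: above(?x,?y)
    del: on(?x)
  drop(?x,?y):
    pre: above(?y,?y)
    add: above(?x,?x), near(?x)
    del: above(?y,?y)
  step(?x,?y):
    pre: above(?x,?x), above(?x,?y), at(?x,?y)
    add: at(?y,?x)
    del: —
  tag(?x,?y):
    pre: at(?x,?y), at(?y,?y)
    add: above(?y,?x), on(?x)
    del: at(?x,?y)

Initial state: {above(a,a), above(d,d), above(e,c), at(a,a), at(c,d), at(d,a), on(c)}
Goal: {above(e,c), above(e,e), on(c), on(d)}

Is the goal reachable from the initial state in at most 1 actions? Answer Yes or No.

No

1. drop(e,d)  →  {above(a,a), above(e,c), above(e,e), at(a,a), at(c,d), at(d,a), near(e), on(c)}
2. tag(d,a)  →  {above(a,a), above(a,d), above(e,c), above(e,e), at(a,a), at(c,d), near(e), on(c), on(d)}
optimal plan length = 2; 2 > 1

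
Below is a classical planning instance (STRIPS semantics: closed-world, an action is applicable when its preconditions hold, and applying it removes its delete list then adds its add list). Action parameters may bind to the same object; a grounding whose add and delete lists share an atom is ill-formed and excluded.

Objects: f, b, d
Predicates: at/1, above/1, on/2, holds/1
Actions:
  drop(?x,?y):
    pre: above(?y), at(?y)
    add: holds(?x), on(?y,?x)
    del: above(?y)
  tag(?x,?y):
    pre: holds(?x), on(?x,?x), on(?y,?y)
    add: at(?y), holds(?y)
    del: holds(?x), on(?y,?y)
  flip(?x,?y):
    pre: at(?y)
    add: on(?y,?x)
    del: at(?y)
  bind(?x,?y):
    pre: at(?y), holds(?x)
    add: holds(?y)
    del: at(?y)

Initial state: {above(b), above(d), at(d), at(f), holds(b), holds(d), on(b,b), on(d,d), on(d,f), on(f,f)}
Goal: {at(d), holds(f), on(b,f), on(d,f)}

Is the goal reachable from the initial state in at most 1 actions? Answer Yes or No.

1. tag(d,b)  →  {above(b), above(d), at(b), at(d), at(f), holds(b), on(d,d), on(d,f), on(f,f)}
2. drop(f,b)  →  {above(d), at(b), at(d), at(f), holds(b), holds(f), on(b,f), on(d,d), on(d,f), on(f,f)}
optimal plan length = 2; 2 > 1

No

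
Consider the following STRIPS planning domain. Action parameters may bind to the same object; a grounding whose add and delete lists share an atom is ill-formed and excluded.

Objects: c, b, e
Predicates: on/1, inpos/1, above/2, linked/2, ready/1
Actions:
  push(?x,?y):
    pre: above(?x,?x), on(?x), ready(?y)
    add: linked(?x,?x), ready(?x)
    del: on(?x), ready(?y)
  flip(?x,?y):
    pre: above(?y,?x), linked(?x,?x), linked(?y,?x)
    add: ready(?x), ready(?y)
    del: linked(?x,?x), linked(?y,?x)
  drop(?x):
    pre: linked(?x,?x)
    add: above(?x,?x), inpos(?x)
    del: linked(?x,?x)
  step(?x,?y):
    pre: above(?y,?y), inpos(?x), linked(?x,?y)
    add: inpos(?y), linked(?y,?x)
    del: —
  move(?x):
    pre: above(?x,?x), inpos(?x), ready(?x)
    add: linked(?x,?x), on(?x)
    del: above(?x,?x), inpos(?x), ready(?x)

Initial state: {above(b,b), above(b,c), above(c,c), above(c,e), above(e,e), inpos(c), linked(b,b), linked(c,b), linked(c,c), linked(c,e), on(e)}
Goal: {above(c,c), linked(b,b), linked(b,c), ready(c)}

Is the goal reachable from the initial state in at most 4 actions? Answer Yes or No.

1. flip(c,c)  →  {above(b,b), above(b,c), above(c,c), above(c,e), above(e,e), inpos(c), linked(b,b), linked(c,b), linked(c,e), on(e), ready(c)}
2. step(c,b)  →  {above(b,b), above(b,c), above(c,c), above(c,e), above(e,e), inpos(b), inpos(c), linked(b,b), linked(b,c), linked(c,b), linked(c,e), on(e), ready(c)}
optimal plan length = 2; 2 ≤ 4

Yes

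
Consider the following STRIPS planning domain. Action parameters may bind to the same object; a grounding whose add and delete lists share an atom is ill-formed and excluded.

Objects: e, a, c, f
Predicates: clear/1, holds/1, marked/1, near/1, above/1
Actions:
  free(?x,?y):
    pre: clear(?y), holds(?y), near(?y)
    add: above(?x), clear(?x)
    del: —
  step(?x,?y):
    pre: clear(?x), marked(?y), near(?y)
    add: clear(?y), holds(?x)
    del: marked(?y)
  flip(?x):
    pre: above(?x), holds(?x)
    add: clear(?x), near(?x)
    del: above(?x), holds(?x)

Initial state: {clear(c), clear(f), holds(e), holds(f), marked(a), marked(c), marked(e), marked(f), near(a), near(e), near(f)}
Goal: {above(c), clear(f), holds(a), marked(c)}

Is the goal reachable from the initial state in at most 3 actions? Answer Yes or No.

1. free(a,f)  →  {above(a), clear(a), clear(c), clear(f), holds(e), holds(f), marked(a), marked(c), marked(e), marked(f), near(a), near(e), near(f)}
2. free(c,f)  →  {above(a), above(c), clear(a), clear(c), clear(f), holds(e), holds(f), marked(a), marked(c), marked(e), marked(f), near(a), near(e), near(f)}
3. step(a,e)  →  {above(a), above(c), clear(a), clear(c), clear(e), clear(f), holds(a), holds(e), holds(f), marked(a), marked(c), marked(f), near(a), near(e), near(f)}
optimal plan length = 3; 3 ≤ 3

Yes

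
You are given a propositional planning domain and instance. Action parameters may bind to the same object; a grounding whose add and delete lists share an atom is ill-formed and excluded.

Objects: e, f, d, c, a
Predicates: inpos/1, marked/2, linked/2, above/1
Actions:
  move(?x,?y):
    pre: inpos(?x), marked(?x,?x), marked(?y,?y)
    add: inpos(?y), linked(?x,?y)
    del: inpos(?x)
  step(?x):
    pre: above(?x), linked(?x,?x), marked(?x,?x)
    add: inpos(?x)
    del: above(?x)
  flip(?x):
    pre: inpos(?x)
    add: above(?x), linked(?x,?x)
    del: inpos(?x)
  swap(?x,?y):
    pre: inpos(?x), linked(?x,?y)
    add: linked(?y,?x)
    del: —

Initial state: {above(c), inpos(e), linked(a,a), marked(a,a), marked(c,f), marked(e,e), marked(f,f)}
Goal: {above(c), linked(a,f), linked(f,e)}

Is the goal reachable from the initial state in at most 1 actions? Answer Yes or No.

No

1. move(e,a)  →  {above(c), inpos(a), linked(a,a), linked(e,a), marked(a,a), marked(c,f), marked(e,e), marked(f,f)}
2. move(a,f)  →  {above(c), inpos(f), linked(a,a), linked(a,f), linked(e,a), marked(a,a), marked(c,f), marked(e,e), marked(f,f)}
3. move(f,e)  →  {above(c), inpos(e), linked(a,a), linked(a,f), linked(e,a), linked(f,e), marked(a,a), marked(c,f), marked(e,e), marked(f,f)}
optimal plan length = 3; 3 > 1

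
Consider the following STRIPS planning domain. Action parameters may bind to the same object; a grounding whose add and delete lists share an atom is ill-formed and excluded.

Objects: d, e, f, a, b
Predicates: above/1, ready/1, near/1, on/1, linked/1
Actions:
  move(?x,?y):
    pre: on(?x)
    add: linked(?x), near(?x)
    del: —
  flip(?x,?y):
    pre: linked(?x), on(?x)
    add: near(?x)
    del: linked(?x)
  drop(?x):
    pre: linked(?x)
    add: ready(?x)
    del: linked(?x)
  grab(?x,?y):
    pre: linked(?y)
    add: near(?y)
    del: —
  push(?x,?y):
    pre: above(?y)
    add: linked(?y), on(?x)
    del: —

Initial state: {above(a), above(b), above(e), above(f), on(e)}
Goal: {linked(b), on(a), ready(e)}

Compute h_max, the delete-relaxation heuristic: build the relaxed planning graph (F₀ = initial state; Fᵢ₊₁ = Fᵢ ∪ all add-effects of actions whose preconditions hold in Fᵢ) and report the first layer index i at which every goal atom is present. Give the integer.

F0 = init (5 atoms)
F1 = F0 ∪ {linked(a), linked(b), linked(e), linked(f), near(e), on(a), on(b), on(d), on(f)}  (14 atoms)
F2 = F1 ∪ {linked(d), near(a), near(b), near(d), near(f), ready(a), ready(b), ready(e), ready(f)}  (23 atoms)
goal ⊆ F2  ⇒  h_max = 2

2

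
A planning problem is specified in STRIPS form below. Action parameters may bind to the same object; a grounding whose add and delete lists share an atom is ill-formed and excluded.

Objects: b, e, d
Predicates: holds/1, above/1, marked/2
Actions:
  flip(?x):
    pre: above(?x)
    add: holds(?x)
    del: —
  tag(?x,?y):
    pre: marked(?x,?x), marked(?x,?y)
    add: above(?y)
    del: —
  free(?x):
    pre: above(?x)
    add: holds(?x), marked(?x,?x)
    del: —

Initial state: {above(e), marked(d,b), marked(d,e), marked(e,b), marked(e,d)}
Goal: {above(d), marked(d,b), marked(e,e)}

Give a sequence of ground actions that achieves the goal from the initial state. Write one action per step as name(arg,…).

1. free(e)  →  {above(e), holds(e), marked(d,b), marked(d,e), marked(e,b), marked(e,d), marked(e,e)}
2. tag(e,d)  →  {above(d), above(e), holds(e), marked(d,b), marked(d,e), marked(e,b), marked(e,d), marked(e,e)}

free(e); tag(e,d)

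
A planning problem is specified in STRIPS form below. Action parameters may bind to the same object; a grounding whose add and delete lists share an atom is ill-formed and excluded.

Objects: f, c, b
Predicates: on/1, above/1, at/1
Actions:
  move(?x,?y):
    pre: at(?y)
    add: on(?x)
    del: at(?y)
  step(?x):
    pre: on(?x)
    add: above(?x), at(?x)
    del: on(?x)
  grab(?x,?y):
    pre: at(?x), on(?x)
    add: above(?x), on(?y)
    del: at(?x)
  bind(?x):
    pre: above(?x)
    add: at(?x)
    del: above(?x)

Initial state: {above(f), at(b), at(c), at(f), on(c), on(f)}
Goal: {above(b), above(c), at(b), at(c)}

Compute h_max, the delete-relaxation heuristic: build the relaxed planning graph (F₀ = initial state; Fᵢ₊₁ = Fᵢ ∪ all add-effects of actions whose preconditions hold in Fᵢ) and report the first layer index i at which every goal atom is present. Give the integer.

2

F0 = init (6 atoms)
F1 = F0 ∪ {above(c), on(b)}  (8 atoms)
F2 = F1 ∪ {above(b)}  (9 atoms)
goal ⊆ F2  ⇒  h_max = 2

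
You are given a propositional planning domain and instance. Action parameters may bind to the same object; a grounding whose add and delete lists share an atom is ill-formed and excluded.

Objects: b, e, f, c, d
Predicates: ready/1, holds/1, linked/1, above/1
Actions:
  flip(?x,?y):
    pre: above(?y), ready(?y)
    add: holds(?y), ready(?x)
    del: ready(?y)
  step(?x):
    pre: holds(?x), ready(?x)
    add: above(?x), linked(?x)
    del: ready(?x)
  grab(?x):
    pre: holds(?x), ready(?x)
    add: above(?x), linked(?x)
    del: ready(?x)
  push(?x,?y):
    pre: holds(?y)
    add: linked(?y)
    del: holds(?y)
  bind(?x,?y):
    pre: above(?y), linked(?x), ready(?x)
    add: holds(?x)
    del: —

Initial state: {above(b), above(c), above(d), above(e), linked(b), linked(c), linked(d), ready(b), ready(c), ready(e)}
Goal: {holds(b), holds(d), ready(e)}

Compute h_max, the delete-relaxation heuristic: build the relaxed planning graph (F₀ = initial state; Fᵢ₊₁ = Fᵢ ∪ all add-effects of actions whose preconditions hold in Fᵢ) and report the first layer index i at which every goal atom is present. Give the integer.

F0 = init (10 atoms)
F1 = F0 ∪ {holds(b), holds(c), holds(e), ready(d), ready(f)}  (15 atoms)
F2 = F1 ∪ {holds(d), linked(e)}  (17 atoms)
goal ⊆ F2  ⇒  h_max = 2

2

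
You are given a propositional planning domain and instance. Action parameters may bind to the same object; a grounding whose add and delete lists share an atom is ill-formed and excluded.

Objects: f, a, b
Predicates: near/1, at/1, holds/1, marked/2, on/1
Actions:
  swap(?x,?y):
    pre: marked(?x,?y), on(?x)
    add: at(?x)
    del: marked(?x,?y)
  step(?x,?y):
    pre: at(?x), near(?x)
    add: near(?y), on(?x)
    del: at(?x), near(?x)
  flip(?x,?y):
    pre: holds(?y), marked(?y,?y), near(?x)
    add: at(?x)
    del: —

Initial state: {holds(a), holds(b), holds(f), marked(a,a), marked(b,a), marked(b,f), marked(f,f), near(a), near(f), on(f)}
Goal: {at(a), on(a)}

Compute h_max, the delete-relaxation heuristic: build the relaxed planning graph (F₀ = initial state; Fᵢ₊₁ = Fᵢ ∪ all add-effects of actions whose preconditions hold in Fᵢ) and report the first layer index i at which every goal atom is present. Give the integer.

2

F0 = init (10 atoms)
F1 = F0 ∪ {at(a), at(f)}  (12 atoms)
F2 = F1 ∪ {near(b), on(a)}  (14 atoms)
goal ⊆ F2  ⇒  h_max = 2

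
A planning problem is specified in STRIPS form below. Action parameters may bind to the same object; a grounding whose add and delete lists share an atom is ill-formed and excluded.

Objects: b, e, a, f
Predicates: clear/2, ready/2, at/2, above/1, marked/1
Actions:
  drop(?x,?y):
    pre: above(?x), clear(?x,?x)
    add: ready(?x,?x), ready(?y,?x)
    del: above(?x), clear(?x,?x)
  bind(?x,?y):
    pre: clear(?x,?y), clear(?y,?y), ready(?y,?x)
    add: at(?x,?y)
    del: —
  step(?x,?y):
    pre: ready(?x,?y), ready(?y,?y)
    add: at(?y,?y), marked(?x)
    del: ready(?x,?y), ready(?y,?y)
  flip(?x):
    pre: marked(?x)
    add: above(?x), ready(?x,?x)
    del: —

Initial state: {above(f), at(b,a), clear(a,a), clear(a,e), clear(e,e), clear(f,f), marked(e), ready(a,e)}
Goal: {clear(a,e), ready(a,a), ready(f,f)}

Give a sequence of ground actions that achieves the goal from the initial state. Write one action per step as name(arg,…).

1. drop(f,b)  →  {at(b,a), clear(a,a), clear(a,e), clear(e,e), marked(e), ready(a,e), ready(b,f), ready(f,f)}
2. flip(e)  →  {above(e), at(b,a), clear(a,a), clear(a,e), clear(e,e), marked(e), ready(a,e), ready(b,f), ready(e,e), ready(f,f)}
3. step(a,e)  →  {above(e), at(b,a), at(e,e), clear(a,a), clear(a,e), clear(e,e), marked(a), marked(e), ready(b,f), ready(f,f)}
4. flip(a)  →  {above(a), above(e), at(b,a), at(e,e), clear(a,a), clear(a,e), clear(e,e), marked(a), marked(e), ready(a,a), ready(b,f), ready(f,f)}

drop(f,b); flip(e); step(a,e); flip(a)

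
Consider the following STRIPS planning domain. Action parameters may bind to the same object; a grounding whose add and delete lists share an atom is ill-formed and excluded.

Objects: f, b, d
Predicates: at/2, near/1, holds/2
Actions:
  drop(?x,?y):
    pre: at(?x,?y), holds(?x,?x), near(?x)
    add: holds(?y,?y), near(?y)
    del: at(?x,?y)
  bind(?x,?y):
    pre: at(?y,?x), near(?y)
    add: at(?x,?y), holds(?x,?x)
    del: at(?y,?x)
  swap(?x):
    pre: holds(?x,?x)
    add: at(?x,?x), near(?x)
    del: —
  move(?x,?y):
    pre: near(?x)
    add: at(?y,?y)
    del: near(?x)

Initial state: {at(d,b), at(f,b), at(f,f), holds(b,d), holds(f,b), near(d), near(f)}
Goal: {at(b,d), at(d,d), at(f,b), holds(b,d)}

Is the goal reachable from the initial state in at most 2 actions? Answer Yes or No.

1. bind(b,d)  →  {at(b,d), at(f,b), at(f,f), holds(b,b), holds(b,d), holds(f,b), near(d), near(f)}
2. move(f,d)  →  {at(b,d), at(d,d), at(f,b), at(f,f), holds(b,b), holds(b,d), holds(f,b), near(d)}
optimal plan length = 2; 2 ≤ 2

Yes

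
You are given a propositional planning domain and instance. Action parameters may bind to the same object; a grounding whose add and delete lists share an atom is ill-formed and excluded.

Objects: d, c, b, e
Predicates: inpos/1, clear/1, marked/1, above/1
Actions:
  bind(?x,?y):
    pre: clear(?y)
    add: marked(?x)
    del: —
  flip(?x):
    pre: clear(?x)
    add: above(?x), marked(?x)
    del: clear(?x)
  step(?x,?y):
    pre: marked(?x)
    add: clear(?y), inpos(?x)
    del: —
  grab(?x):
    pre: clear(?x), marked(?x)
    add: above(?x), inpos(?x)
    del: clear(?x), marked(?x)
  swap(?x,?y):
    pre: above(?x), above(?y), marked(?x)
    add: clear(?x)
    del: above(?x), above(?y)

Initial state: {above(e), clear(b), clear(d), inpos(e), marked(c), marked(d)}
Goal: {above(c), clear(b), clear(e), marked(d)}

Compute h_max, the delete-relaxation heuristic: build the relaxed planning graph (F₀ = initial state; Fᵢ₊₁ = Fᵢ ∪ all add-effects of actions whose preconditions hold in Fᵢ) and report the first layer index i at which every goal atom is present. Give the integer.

2

F0 = init (6 atoms)
F1 = F0 ∪ {above(b), above(d), clear(c), clear(e), inpos(c), inpos(d), marked(b), marked(e)}  (14 atoms)
F2 = F1 ∪ {above(c), inpos(b)}  (16 atoms)
goal ⊆ F2  ⇒  h_max = 2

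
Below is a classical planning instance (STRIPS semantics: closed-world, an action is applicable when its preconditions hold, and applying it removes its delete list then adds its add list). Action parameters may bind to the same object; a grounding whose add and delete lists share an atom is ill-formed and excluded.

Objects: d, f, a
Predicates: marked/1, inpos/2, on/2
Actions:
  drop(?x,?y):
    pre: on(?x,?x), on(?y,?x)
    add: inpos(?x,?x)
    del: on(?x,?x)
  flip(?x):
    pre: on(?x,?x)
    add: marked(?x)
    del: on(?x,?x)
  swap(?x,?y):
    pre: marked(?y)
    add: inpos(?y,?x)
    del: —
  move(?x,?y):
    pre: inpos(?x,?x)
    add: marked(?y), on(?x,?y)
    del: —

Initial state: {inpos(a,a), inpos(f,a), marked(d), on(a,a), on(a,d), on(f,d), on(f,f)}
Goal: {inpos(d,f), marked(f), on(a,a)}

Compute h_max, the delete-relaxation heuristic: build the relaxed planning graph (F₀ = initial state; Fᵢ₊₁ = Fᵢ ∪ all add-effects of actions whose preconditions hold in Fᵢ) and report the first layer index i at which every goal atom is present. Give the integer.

1

F0 = init (7 atoms)
F1 = F0 ∪ {inpos(d,a), inpos(d,d), inpos(d,f), inpos(f,f), marked(a), marked(f), on(a,f)}  (14 atoms)
goal ⊆ F1  ⇒  h_max = 1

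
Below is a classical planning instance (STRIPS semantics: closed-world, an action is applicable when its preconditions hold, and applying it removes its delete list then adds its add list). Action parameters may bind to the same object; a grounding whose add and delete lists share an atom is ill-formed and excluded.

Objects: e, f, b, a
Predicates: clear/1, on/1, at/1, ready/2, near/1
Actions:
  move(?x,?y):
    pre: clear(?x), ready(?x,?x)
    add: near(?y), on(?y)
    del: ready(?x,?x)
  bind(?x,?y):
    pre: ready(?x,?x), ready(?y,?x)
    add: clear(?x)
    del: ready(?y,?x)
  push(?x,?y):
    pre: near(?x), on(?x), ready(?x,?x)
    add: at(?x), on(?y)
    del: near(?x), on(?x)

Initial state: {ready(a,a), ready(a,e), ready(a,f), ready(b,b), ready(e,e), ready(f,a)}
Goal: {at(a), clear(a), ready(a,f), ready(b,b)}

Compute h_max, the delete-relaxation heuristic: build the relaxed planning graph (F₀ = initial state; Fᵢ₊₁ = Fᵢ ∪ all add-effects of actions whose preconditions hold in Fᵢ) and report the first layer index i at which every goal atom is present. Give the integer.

3

F0 = init (6 atoms)
F1 = F0 ∪ {clear(a), clear(b), clear(e)}  (9 atoms)
F2 = F1 ∪ {near(a), near(b), near(e), near(f), on(a), on(b), on(e), on(f)}  (17 atoms)
F3 = F2 ∪ {at(a), at(b), at(e)}  (20 atoms)
goal ⊆ F3  ⇒  h_max = 3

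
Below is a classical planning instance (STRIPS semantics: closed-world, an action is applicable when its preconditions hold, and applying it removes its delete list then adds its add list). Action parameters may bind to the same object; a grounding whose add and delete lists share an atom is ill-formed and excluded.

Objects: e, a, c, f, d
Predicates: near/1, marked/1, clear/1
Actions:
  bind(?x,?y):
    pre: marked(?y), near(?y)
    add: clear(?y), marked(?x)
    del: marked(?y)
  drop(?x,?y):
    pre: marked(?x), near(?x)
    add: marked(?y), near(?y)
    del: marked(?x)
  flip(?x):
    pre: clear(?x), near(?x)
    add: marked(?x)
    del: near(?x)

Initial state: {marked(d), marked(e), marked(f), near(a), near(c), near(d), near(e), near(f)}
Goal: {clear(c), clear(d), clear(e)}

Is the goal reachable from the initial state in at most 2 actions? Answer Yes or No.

No

1. bind(e,d)  →  {clear(d), marked(e), marked(f), near(a), near(c), near(d), near(e), near(f)}
2. bind(c,e)  →  {clear(d), clear(e), marked(c), marked(f), near(a), near(c), near(d), near(e), near(f)}
3. bind(e,c)  →  {clear(c), clear(d), clear(e), marked(e), marked(f), near(a), near(c), near(d), near(e), near(f)}
optimal plan length = 3; 3 > 2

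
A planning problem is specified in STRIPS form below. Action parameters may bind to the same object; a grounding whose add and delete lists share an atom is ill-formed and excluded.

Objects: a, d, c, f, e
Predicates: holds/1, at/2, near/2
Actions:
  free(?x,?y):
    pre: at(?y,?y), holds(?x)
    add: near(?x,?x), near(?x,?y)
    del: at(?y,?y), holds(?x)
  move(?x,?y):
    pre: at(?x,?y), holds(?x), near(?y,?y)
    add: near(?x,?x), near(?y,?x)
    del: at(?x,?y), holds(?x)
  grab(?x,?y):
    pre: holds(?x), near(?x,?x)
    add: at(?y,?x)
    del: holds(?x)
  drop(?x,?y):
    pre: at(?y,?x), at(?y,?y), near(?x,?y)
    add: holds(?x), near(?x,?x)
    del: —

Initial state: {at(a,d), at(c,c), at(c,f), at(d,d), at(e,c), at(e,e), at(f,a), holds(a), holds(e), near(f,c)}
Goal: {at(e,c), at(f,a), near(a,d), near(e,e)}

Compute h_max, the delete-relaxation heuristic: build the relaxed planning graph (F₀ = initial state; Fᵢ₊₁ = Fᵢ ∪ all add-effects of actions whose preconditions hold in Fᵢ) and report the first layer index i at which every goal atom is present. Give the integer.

1

F0 = init (10 atoms)
F1 = F0 ∪ {holds(f), near(a,a), near(a,c), near(a,d), near(a,e), near(e,c), near(e,d), near(e,e), near(f,f)}  (19 atoms)
goal ⊆ F1  ⇒  h_max = 1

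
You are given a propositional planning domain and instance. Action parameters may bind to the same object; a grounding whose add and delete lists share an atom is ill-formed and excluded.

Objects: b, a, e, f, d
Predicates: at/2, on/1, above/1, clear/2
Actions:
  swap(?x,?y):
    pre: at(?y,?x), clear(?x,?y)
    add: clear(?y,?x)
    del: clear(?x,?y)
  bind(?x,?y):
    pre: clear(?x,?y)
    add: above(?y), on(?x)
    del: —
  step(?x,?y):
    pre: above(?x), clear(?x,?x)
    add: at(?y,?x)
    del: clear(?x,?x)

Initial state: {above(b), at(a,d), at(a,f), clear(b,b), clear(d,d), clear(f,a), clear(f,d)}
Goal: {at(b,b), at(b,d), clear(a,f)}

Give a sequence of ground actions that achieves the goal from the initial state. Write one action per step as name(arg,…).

1. swap(f,a)  →  {above(b), at(a,d), at(a,f), clear(a,f), clear(b,b), clear(d,d), clear(f,d)}
2. bind(f,d)  →  {above(b), above(d), at(a,d), at(a,f), clear(a,f), clear(b,b), clear(d,d), clear(f,d), on(f)}
3. step(b,b)  →  {above(b), above(d), at(a,d), at(a,f), at(b,b), clear(a,f), clear(d,d), clear(f,d), on(f)}
4. step(d,b)  →  {above(b), above(d), at(a,d), at(a,f), at(b,b), at(b,d), clear(a,f), clear(f,d), on(f)}

swap(f,a); bind(f,d); step(b,b); step(d,b)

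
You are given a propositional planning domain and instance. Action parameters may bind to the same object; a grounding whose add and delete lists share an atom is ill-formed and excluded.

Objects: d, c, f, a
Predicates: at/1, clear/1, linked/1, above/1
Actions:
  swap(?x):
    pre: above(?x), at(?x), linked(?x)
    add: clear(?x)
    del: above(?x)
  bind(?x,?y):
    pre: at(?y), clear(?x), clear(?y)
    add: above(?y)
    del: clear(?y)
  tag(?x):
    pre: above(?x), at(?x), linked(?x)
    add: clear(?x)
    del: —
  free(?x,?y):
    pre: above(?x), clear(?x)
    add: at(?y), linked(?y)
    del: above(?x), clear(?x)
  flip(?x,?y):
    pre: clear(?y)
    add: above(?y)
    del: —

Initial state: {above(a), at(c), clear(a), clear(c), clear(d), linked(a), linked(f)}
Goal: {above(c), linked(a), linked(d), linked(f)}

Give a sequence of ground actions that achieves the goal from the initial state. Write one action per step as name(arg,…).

1. bind(d,c)  →  {above(a), above(c), at(c), clear(a), clear(d), linked(a), linked(f)}
2. free(a,d)  →  {above(c), at(c), at(d), clear(d), linked(a), linked(d), linked(f)}

bind(d,c); free(a,d)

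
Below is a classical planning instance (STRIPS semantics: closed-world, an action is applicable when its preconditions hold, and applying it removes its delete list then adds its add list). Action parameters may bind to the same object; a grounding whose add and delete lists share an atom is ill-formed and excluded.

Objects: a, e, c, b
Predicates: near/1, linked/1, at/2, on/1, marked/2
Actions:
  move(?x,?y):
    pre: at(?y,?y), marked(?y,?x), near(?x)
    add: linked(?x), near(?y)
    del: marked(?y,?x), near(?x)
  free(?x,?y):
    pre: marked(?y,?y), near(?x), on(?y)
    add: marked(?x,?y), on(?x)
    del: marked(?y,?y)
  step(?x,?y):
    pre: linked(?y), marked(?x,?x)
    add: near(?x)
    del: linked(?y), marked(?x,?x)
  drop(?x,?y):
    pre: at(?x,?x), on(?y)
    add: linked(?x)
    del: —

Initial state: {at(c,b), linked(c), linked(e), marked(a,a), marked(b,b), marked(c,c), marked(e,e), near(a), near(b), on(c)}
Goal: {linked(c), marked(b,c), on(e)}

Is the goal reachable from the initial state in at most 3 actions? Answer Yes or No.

Yes

1. free(b,c)  →  {at(c,b), linked(c), linked(e), marked(a,a), marked(b,b), marked(b,c), marked(e,e), near(a), near(b), on(b), on(c)}
2. step(e,e)  →  {at(c,b), linked(c), marked(a,a), marked(b,b), marked(b,c), near(a), near(b), near(e), on(b), on(c)}
3. free(e,b)  →  {at(c,b), linked(c), marked(a,a), marked(b,c), marked(e,b), near(a), near(b), near(e), on(b), on(c), on(e)}
optimal plan length = 3; 3 ≤ 3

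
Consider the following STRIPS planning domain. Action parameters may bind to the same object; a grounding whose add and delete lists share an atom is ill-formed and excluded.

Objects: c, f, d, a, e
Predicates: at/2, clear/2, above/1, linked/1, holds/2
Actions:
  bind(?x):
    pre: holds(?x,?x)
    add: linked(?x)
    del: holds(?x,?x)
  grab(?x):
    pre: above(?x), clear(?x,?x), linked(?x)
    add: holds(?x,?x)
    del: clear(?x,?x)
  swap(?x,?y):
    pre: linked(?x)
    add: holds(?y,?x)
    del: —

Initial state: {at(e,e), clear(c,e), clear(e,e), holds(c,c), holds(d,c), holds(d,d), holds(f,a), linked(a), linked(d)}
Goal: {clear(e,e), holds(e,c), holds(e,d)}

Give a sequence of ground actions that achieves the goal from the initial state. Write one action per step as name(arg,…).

1. bind(c)  →  {at(e,e), clear(c,e), clear(e,e), holds(d,c), holds(d,d), holds(f,a), linked(a), linked(c), linked(d)}
2. swap(c,e)  →  {at(e,e), clear(c,e), clear(e,e), holds(d,c), holds(d,d), holds(e,c), holds(f,a), linked(a), linked(c), linked(d)}
3. swap(d,e)  →  {at(e,e), clear(c,e), clear(e,e), holds(d,c), holds(d,d), holds(e,c), holds(e,d), holds(f,a), linked(a), linked(c), linked(d)}

bind(c); swap(c,e); swap(d,e)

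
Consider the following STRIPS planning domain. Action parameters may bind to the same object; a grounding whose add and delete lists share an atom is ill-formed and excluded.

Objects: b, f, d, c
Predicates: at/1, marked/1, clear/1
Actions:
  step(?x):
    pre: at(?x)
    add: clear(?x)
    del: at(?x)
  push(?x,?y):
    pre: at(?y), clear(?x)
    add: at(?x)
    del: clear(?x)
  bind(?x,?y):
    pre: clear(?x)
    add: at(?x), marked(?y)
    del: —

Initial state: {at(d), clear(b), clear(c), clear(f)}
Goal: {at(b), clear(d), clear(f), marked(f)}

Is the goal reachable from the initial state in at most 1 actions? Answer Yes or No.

No

1. step(d)  →  {clear(b), clear(c), clear(d), clear(f)}
2. bind(b,f)  →  {at(b), clear(b), clear(c), clear(d), clear(f), marked(f)}
optimal plan length = 2; 2 > 1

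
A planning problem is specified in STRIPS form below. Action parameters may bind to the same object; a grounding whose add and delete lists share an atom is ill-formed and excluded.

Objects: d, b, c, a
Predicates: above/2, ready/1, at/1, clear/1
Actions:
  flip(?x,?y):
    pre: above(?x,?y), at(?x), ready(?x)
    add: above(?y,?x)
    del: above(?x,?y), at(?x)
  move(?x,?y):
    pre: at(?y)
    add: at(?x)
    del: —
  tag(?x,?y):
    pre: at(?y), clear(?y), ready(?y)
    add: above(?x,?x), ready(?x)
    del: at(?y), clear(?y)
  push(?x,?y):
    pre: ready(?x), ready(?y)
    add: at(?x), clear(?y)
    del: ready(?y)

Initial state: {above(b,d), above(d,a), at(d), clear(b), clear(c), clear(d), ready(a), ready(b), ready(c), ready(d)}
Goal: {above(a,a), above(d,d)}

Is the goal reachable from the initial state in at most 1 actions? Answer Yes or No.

1. move(b,d)  →  {above(b,d), above(d,a), at(b), at(d), clear(b), clear(c), clear(d), ready(a), ready(b), ready(c), ready(d)}
2. tag(d,d)  →  {above(b,d), above(d,a), above(d,d), at(b), clear(b), clear(c), ready(a), ready(b), ready(c), ready(d)}
3. tag(a,b)  →  {above(a,a), above(b,d), above(d,a), above(d,d), clear(c), ready(a), ready(b), ready(c), ready(d)}
optimal plan length = 3; 3 > 1

No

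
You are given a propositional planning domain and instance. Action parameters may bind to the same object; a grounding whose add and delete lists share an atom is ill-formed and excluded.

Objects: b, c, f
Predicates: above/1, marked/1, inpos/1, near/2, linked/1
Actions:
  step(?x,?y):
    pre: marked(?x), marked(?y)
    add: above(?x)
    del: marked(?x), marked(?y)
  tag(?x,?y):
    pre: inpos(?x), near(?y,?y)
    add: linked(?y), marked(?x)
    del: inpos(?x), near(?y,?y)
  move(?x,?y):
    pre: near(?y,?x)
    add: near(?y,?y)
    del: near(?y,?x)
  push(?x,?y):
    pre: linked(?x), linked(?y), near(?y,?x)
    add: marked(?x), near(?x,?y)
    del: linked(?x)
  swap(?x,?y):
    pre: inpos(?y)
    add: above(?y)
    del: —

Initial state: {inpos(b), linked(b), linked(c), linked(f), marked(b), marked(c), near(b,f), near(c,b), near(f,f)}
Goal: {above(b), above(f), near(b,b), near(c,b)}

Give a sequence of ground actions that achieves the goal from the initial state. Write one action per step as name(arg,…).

1. step(b,b)  →  {above(b), inpos(b), linked(b), linked(c), linked(f), marked(c), near(b,f), near(c,b), near(f,f)}
2. move(f,b)  →  {above(b), inpos(b), linked(b), linked(c), linked(f), marked(c), near(b,b), near(c,b), near(f,f)}
3. push(f,f)  →  {above(b), inpos(b), linked(b), linked(c), marked(c), marked(f), near(b,b), near(c,b), near(f,f)}
4. step(f,c)  →  {above(b), above(f), inpos(b), linked(b), linked(c), near(b,b), near(c,b), near(f,f)}

step(b,b); move(f,b); push(f,f); step(f,c)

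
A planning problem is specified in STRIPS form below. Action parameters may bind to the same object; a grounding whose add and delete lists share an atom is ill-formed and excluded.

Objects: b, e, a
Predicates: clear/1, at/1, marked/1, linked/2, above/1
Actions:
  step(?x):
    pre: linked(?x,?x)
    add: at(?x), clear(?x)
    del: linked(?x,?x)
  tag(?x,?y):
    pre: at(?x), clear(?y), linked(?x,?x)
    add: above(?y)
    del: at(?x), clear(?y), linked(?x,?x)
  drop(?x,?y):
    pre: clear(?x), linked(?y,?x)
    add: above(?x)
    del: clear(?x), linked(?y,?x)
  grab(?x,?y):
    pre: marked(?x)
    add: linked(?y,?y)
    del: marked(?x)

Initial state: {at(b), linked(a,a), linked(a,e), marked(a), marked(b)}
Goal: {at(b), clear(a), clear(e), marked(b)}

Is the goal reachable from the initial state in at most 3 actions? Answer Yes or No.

1. step(a)  →  {at(a), at(b), clear(a), linked(a,e), marked(a), marked(b)}
2. grab(a,e)  →  {at(a), at(b), clear(a), linked(a,e), linked(e,e), marked(b)}
3. step(e)  →  {at(a), at(b), at(e), clear(a), clear(e), linked(a,e), marked(b)}
optimal plan length = 3; 3 ≤ 3

Yes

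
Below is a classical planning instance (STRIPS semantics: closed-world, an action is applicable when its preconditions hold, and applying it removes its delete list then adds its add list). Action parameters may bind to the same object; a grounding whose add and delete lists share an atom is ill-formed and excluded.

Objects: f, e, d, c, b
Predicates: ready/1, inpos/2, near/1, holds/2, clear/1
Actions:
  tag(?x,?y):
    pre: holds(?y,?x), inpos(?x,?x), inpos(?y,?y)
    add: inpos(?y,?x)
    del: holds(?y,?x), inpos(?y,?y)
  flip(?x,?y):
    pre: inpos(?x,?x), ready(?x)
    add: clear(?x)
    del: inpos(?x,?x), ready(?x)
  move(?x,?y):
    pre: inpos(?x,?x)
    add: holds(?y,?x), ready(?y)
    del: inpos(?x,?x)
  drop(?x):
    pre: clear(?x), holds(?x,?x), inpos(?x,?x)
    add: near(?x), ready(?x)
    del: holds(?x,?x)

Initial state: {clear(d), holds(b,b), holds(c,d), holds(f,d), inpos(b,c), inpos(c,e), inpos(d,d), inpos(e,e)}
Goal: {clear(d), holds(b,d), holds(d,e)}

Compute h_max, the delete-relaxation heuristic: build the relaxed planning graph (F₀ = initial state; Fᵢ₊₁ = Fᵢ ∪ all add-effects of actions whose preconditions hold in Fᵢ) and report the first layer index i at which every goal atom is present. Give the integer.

1

F0 = init (8 atoms)
F1 = F0 ∪ {holds(b,d), holds(b,e), holds(c,e), holds(d,d), holds(d,e), holds(e,d), holds(e,e), holds(f,e), ready(b), ready(c), ready(d), ready(e), ready(f)}  (21 atoms)
goal ⊆ F1  ⇒  h_max = 1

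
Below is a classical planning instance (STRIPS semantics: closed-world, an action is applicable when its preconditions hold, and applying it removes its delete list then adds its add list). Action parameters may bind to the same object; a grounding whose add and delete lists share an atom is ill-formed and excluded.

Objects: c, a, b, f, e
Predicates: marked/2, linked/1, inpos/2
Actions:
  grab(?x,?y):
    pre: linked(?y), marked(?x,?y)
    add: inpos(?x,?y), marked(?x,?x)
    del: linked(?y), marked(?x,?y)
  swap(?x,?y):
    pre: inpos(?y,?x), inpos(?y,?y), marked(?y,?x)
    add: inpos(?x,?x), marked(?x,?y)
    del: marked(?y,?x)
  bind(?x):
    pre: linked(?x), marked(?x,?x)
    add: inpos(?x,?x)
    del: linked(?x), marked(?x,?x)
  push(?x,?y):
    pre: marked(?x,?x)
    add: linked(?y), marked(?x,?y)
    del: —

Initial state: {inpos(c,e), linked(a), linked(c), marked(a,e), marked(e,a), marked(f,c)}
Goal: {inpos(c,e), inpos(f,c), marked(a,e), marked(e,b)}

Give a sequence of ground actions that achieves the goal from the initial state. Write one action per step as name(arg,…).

1. grab(f,c)  →  {inpos(c,e), inpos(f,c), linked(a), marked(a,e), marked(e,a), marked(f,f)}
2. grab(e,a)  →  {inpos(c,e), inpos(e,a), inpos(f,c), marked(a,e), marked(e,e), marked(f,f)}
3. push(e,b)  →  {inpos(c,e), inpos(e,a), inpos(f,c), linked(b), marked(a,e), marked(e,b), marked(e,e), marked(f,f)}

grab(f,c); grab(e,a); push(e,b)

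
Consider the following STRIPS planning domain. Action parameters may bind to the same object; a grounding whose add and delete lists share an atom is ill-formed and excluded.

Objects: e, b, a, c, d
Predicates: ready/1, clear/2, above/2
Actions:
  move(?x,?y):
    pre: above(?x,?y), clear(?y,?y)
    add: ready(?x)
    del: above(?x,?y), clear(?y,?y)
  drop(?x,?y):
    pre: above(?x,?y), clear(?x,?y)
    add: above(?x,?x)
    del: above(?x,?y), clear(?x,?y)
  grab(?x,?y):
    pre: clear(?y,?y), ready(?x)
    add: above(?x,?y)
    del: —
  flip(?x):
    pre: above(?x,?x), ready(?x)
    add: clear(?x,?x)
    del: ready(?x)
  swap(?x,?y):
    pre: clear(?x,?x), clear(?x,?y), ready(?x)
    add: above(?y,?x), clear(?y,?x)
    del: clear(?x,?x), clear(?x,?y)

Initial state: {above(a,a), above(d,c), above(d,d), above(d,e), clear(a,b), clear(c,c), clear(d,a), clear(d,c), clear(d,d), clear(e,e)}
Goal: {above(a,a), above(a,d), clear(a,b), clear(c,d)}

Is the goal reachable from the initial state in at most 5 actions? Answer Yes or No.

1. move(d,e)  →  {above(a,a), above(d,c), above(d,d), clear(a,b), clear(c,c), clear(d,a), clear(d,c), clear(d,d), ready(d)}
2. swap(d,a)  →  {above(a,a), above(a,d), above(d,c), above(d,d), clear(a,b), clear(a,d), clear(c,c), clear(d,c), ready(d)}
3. flip(d)  →  {above(a,a), above(a,d), above(d,c), above(d,d), clear(a,b), clear(a,d), clear(c,c), clear(d,c), clear(d,d)}
4. move(d,c)  →  {above(a,a), above(a,d), above(d,d), clear(a,b), clear(a,d), clear(d,c), clear(d,d), ready(d)}
5. swap(d,c)  →  {above(a,a), above(a,d), above(c,d), above(d,d), clear(a,b), clear(a,d), clear(c,d), ready(d)}
optimal plan length = 5; 5 ≤ 5

Yes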